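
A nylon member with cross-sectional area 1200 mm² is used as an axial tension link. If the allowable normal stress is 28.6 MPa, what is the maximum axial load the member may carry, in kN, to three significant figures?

34.3 kN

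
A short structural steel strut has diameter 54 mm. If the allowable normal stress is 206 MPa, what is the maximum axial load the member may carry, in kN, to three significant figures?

472 kN

A = 2290 mm².
P_max = σ_allow · A = 206 · 2290 = 471800 N = 471.8 kN.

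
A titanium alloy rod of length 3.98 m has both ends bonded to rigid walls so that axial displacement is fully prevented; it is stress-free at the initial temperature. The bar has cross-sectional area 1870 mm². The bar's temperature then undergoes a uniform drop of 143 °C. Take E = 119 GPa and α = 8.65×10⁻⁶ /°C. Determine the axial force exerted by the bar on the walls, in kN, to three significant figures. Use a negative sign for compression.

Free thermal expansion αLΔT = 8.65e-6 · 3980 · -143 = -4.923 mm.
The walls impose strain ε = −(-4.923)/3980 = 1.2370e-03; σ = Eε = 119000 · 1.2370e-03 = 147.2 MPa.
Wall reaction R = σ·A = 147.2·1870 = 275300 N = 275.3 kN.

275 kN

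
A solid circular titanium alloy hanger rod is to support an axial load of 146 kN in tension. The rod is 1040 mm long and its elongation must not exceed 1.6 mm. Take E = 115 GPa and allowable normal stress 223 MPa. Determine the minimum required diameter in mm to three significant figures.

Required area A ≥ P/σ_allow = 146000/223 = 654.7 mm².
For a solid circular section, d ≥ √(4A/π) = 28.87 mm.
Elongation limit: A ≥ PL/(Eδ_allow) = 146000·1040/(115000·1.6) = 825.2 mm² ⇒ d ≥ 32.41 mm.
The elongation limit governs.

32.4 mm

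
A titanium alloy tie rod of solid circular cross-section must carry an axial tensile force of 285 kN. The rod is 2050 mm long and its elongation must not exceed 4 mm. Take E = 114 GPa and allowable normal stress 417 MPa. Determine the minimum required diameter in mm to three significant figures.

Required area A ≥ P/σ_allow = 285000/417 = 683.5 mm².
For a solid circular section, d ≥ √(4A/π) = 29.5 mm.
Elongation limit: A ≥ PL/(Eδ_allow) = 285000·2050/(114000·4) = 1281 mm² ⇒ d ≥ 40.39 mm.
The elongation limit governs.

40.4 mm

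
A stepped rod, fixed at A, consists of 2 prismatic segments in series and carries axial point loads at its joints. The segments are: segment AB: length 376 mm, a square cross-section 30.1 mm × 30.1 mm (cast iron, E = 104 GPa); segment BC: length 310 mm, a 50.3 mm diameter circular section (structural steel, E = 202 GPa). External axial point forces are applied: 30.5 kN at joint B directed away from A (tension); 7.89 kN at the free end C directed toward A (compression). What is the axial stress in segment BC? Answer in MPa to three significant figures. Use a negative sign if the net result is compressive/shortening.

Internal axial forces (sectioning from the free end, tension +): N_BC = -7.89 kN, N_AB = 22.61 kN.
A_BC = 1987 mm².
σ_BC = N_BC/A_BC = -7890/1987 = -3.971 MPa.

-3.97 MPa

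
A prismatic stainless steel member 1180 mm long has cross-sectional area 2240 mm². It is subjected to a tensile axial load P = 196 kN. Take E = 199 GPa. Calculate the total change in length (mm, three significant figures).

0.519 mm

δ_mech = NL/(AE) = 196000·1180/(2240·199000) = 0.5188 mm.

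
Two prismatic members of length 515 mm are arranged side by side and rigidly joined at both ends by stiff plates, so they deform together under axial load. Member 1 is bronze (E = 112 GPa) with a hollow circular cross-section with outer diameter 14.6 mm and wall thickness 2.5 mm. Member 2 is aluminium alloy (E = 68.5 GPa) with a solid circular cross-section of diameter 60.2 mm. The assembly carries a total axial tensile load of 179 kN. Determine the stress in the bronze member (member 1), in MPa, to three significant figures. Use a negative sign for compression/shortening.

A_1 = 95.03 mm².
A_2 = 2846 mm².
Equal strain + equilibrium ⇒ each member carries load in proportion to AE: A₁E₁ = 10640000 N, A₂E₂ = 195000000 N, ΣAE = 205600000 N.
σ₁ = P·E₁/ΣAE = 179000·112000/205600000 = 97.5 MPa.

97.5 MPa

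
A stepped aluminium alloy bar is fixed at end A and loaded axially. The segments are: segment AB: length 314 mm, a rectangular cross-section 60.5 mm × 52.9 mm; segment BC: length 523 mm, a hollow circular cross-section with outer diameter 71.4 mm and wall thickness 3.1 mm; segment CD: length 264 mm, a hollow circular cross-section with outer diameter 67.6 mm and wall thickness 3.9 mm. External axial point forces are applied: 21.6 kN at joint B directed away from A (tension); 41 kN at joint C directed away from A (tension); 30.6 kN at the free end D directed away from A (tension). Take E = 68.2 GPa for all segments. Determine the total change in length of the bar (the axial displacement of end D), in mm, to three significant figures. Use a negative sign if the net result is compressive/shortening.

1.11 mm

Internal axial forces (sectioning from the free end, tension +): N_CD = 30.6 kN, N_BC = 71.6 kN, N_AB = 93.2 kN.
A_AB = 3200 mm².
A_BC = 665.2 mm².
A_CD = 780.5 mm².
δ_AB = 93200·314/(3200·68200) = 0.1341 mm
δ_BC = 71600·523/(665.2·68200) = 0.8255 mm
δ_CD = 30600·264/(780.5·68200) = 0.1518 mm
δ = Σδ_i = 1.111 mm.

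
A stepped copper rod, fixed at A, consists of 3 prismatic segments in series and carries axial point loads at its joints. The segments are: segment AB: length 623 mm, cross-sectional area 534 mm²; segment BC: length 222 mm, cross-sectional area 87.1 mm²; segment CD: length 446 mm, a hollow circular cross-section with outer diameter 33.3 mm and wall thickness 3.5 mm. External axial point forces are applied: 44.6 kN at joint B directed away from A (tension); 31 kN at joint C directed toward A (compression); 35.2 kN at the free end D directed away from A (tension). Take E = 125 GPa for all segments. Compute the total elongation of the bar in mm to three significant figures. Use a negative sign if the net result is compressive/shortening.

0.924 mm

Internal axial forces (sectioning from the free end, tension +): N_CD = 35.2 kN, N_BC = 4.2 kN, N_AB = 48.8 kN.
A_CD = 327.7 mm².
δ_AB = 48800·623/(534·125000) = 0.4555 mm
δ_BC = 4200·222/(87.1·125000) = 0.08564 mm
δ_CD = 35200·446/(327.7·125000) = 0.3833 mm
δ = Σδ_i = 0.9244 mm.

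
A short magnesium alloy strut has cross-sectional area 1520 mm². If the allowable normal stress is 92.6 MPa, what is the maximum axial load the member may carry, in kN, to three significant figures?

141 kN

P_max = σ_allow · A = 92.6 · 1520 = 140800 N = 140.8 kN.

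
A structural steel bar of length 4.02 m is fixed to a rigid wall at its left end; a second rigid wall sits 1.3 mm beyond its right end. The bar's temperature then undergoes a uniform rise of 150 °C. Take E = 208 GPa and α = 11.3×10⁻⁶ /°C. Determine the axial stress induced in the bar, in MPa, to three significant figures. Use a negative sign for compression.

Free thermal expansion αLΔT = 11.3e-6 · 4020 · 150 = 6.814 mm.
The walls engage after the gap closes; constrained expansion = 6.814 − 1.3 = 5.514 mm.
The walls impose strain ε = −(5.514)/4020 = -1.3716e-03; σ = Eε = 208000 · -1.3716e-03 = -285.3 MPa.

-285 MPa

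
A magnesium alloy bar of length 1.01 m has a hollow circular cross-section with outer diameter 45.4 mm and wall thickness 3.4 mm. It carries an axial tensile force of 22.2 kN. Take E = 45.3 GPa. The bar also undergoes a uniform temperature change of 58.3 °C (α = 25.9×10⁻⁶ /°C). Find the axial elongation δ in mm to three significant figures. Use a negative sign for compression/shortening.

A = 448.6 mm².
δ_mech = NL/(AE) = 22200·1010/(448.6·45300) = 1.103 mm.
δ_thermal = αLΔT = 25.9e-6·1010·58.3 = 1.525 mm.
δ = δ_mech + δ_thermal = 2.628 mm.

2.63 mm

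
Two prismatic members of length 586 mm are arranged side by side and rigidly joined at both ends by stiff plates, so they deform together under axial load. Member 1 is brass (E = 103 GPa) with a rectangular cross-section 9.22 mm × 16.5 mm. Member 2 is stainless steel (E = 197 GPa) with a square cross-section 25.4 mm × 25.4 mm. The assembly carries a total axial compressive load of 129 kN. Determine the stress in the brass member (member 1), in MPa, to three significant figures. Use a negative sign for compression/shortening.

-93.1 MPa

A_1 = 152.1 mm².
A_2 = 645.2 mm².
Equal strain + equilibrium ⇒ each member carries load in proportion to AE: A₁E₁ = 15670000 N, A₂E₂ = 127100000 N, ΣAE = 142800000 N.
σ₁ = P·E₁/ΣAE = -129000·103000/142800000 = -93.07 MPa.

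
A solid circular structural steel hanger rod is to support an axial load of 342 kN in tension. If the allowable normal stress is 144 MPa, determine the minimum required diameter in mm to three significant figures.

Required area A ≥ P/σ_allow = 342000/144 = 2375 mm².
For a solid circular section, d ≥ √(4A/π) = 54.99 mm.

55.0 mm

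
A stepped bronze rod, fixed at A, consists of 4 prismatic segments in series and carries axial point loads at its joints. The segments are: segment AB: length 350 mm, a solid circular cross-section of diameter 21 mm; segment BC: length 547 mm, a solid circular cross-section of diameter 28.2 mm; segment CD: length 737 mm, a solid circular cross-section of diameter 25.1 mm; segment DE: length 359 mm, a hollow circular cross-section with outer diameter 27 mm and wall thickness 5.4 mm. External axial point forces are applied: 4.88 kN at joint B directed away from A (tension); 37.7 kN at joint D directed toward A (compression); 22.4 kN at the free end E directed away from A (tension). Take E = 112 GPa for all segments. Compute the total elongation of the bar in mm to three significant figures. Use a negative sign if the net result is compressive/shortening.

-0.221 mm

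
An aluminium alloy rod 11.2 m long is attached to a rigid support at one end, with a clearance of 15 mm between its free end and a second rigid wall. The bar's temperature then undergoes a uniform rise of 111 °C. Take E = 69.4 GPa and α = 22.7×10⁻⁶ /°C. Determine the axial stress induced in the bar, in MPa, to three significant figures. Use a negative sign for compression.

-81.9 MPa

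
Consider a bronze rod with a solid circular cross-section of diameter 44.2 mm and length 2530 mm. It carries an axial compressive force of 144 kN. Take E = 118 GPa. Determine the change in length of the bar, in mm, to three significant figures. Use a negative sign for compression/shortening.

-2.01 mm

A = 1534 mm².
δ_mech = NL/(AE) = -144000·2530/(1534·118000) = -2.012 mm.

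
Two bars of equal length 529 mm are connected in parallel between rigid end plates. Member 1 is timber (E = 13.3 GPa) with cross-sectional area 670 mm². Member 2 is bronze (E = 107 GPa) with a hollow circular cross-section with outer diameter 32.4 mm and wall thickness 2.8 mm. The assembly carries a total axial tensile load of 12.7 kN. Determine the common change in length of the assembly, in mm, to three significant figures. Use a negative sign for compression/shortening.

0.183 mm

A_2 = 260.4 mm².
Equal strain + equilibrium ⇒ each member carries load in proportion to AE: A₁E₁ = 8911000 N, A₂E₂ = 27860000 N, ΣAE = 36770000 N.
δ = PL/ΣAE = 12700·529/36770000 = 0.1827 mm.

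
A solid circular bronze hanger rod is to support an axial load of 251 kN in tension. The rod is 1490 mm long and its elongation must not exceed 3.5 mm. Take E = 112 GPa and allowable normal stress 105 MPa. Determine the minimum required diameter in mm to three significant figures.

55.2 mm

Required area A ≥ P/σ_allow = 251000/105 = 2390 mm².
For a solid circular section, d ≥ √(4A/π) = 55.17 mm.
Elongation limit: A ≥ PL/(Eδ_allow) = 251000·1490/(112000·3.5) = 954.1 mm² ⇒ d ≥ 34.85 mm.
The stress limit governs.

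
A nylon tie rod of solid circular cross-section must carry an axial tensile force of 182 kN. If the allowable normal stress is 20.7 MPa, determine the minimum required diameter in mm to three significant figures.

106 mm

Required area A ≥ P/σ_allow = 182000/20.7 = 8792 mm².
For a solid circular section, d ≥ √(4A/π) = 105.8 mm.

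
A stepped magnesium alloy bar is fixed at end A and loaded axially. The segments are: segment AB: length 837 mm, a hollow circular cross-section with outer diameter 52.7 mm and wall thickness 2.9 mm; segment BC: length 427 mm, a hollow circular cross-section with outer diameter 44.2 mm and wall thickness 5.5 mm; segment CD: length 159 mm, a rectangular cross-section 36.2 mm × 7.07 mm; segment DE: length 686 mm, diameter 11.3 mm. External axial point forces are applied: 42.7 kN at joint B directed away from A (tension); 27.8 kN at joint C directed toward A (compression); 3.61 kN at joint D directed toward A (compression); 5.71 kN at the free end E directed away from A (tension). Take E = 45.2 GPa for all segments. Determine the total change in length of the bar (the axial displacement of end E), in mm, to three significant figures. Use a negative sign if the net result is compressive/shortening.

1.22 mm

Internal axial forces (sectioning from the free end, tension +): N_DE = 5.71 kN, N_CD = 2.1 kN, N_BC = -25.7 kN, N_AB = 17 kN.
A_AB = 453.7 mm².
A_BC = 668.7 mm².
A_CD = 255.9 mm².
A_DE = 100.3 mm².
δ_AB = 17000·837/(453.7·45200) = 0.6938 mm
δ_BC = -25700·427/(668.7·45200) = -0.3631 mm
δ_CD = 2100·159/(255.9·45200) = 0.02886 mm
δ_DE = 5710·686/(100.3·45200) = 0.8641 mm
δ = Σδ_i = 1.224 mm.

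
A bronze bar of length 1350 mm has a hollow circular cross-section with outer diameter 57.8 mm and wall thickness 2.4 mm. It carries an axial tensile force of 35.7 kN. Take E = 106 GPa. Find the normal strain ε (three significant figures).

A = 417.7 mm².
σ = N/A = 85.47 MPa; ε = σ/E = 85.47/106000 = 8.063e-04.

8.06e-04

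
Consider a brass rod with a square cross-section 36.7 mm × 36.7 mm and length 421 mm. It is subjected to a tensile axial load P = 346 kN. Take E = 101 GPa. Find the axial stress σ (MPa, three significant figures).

A = 1347 mm².
σ = N/A = 346000/1347 = 256.9 MPa.

257 MPa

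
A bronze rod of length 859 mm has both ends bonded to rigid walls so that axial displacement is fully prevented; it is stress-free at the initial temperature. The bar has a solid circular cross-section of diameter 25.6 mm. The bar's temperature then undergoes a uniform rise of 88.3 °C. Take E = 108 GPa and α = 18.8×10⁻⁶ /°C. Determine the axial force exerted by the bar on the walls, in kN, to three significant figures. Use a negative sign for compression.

Free thermal expansion αLΔT = 18.8e-6 · 859 · 88.3 = 1.426 mm.
The walls impose strain ε = −(1.426)/859 = -1.6600e-03; σ = Eε = 108000 · -1.6600e-03 = -179.3 MPa.
Wall reaction R = σ·A = -179.3·514.7 = -92280 N = -92.28 kN.

-92.3 kN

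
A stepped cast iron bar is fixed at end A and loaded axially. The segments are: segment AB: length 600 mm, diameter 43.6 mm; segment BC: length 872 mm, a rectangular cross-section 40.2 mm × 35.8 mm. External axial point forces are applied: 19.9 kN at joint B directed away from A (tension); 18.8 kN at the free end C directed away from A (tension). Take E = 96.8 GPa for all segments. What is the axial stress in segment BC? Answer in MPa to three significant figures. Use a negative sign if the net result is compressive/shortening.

Internal axial forces (sectioning from the free end, tension +): N_BC = 18.8 kN, N_AB = 38.7 kN.
A_BC = 1439 mm².
σ_BC = N_BC/A_BC = 18800/1439 = 13.06 MPa.

13.1 MPa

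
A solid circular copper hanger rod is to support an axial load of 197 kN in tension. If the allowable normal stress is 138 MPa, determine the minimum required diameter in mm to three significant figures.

42.6 mm

Required area A ≥ P/σ_allow = 197000/138 = 1428 mm².
For a solid circular section, d ≥ √(4A/π) = 42.63 mm.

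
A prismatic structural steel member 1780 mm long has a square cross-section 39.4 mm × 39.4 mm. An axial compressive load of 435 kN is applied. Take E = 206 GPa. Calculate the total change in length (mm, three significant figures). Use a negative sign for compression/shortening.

A = 1552 mm².
δ_mech = NL/(AE) = -435000·1780/(1552·206000) = -2.421 mm.

-2.42 mm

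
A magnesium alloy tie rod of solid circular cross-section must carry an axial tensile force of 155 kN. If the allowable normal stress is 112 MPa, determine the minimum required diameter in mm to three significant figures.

Required area A ≥ P/σ_allow = 155000/112 = 1384 mm².
For a solid circular section, d ≥ √(4A/π) = 41.98 mm.

42.0 mm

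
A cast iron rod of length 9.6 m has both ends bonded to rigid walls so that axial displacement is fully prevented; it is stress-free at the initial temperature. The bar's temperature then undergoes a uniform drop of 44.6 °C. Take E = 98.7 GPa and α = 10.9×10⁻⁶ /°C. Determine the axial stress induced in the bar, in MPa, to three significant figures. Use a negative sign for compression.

48.0 MPa

Free thermal expansion αLΔT = 10.9e-6 · 9600 · -44.6 = -4.667 mm.
The walls impose strain ε = −(-4.667)/9600 = 4.8614e-04; σ = Eε = 98700 · 4.8614e-04 = 47.98 MPa.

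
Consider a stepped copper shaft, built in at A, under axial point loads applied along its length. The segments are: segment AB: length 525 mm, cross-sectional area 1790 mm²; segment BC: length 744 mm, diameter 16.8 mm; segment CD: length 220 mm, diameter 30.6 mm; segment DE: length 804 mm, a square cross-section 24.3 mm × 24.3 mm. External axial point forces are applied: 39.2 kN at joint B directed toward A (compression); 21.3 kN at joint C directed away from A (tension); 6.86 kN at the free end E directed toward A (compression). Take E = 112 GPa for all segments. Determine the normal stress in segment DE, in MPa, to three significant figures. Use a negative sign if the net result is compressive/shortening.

-11.6 MPa

Internal axial forces (sectioning from the free end, tension +): N_DE = -6.86 kN, N_CD = -6.86 kN, N_BC = 14.44 kN, N_AB = -24.76 kN.
A_DE = 590.5 mm².
σ_DE = N_DE/A_DE = -6860/590.5 = -11.62 MPa.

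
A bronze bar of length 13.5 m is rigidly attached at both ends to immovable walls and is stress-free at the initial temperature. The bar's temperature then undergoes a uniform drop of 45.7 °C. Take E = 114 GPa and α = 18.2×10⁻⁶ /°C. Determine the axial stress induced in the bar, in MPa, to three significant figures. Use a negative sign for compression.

94.8 MPa

Free thermal expansion αLΔT = 18.2e-6 · 13500 · -45.7 = -11.23 mm.
The walls impose strain ε = −(-11.23)/13500 = 8.3174e-04; σ = Eε = 114000 · 8.3174e-04 = 94.82 MPa.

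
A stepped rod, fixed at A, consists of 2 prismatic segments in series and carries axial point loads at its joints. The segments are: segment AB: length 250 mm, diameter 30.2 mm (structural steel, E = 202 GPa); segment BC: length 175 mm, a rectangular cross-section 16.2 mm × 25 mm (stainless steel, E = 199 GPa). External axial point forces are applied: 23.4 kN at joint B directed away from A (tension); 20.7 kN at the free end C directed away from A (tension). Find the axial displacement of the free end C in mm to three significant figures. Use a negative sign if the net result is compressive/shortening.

0.121 mm

Internal axial forces (sectioning from the free end, tension +): N_BC = 20.7 kN, N_AB = 44.1 kN.
A_AB = 716.3 mm².
A_BC = 405 mm².
δ_AB = 44100·250/(716.3·202000) = 0.07619 mm
δ_BC = 20700·175/(405·199000) = 0.04495 mm
δ = Σδ_i = 0.1211 mm.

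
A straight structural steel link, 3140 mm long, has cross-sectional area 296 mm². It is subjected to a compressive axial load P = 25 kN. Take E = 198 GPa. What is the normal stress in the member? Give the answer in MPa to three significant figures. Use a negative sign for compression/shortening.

σ = N/A = -25000/296 = -84.46 MPa.

-84.5 MPa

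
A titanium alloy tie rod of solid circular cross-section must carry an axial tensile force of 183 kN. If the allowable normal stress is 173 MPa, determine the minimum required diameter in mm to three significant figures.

Required area A ≥ P/σ_allow = 183000/173 = 1058 mm².
For a solid circular section, d ≥ √(4A/π) = 36.7 mm.

36.7 mm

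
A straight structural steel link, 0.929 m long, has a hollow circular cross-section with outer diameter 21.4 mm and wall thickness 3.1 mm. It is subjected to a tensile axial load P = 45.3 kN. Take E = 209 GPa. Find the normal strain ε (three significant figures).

0.00122

A = 178.2 mm².
σ = N/A = 254.2 MPa; ε = σ/E = 254.2/209000 = 1.216e-03.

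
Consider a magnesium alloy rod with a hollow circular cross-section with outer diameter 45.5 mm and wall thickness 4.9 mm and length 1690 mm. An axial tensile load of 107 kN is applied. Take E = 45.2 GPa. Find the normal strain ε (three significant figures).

A = 625 mm².
σ = N/A = 171.2 MPa; ε = σ/E = 171.2/45200 = 3.788e-03.

0.00379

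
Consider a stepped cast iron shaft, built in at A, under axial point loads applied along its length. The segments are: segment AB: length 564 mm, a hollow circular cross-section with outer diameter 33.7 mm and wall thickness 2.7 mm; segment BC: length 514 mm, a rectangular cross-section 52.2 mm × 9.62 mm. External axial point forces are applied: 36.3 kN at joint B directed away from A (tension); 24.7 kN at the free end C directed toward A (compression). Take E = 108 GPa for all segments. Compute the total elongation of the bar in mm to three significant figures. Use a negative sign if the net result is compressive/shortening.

-0.00372 mm

Internal axial forces (sectioning from the free end, tension +): N_BC = -24.7 kN, N_AB = 11.6 kN.
A_AB = 263 mm².
A_BC = 502.2 mm².
δ_AB = 11600·564/(263·108000) = 0.2304 mm
δ_BC = -24700·514/(502.2·108000) = -0.2341 mm
δ = Σδ_i = -0.003718 mm.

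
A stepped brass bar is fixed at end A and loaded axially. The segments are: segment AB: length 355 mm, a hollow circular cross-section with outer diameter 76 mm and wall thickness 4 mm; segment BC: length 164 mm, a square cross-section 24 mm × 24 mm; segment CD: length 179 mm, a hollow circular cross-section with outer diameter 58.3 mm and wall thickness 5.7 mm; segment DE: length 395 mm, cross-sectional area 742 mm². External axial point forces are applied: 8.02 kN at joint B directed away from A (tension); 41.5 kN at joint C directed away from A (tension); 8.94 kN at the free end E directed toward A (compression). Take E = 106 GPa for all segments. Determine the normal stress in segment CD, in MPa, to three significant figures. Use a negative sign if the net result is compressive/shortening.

Internal axial forces (sectioning from the free end, tension +): N_DE = -8.94 kN, N_CD = -8.94 kN, N_BC = 32.56 kN, N_AB = 40.58 kN.
A_CD = 941.9 mm².
σ_CD = N_CD/A_CD = -8940/941.9 = -9.491 MPa.

-9.49 MPa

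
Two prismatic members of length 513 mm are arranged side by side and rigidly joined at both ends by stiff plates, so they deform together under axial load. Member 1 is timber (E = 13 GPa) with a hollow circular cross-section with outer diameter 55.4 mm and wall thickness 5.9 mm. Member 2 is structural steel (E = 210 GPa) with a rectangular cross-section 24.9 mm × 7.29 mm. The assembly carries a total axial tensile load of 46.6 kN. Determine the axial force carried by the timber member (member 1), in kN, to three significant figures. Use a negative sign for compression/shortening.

A_1 = 917.5 mm².
A_2 = 181.5 mm².
Equal strain + equilibrium ⇒ each member carries load in proportion to AE: A₁E₁ = 11930000 N, A₂E₂ = 38120000 N, ΣAE = 50050000 N.
F₁ = P·A₁E₁/ΣAE = 46600·11930000/50050000 = 11110 N.

11.1 kN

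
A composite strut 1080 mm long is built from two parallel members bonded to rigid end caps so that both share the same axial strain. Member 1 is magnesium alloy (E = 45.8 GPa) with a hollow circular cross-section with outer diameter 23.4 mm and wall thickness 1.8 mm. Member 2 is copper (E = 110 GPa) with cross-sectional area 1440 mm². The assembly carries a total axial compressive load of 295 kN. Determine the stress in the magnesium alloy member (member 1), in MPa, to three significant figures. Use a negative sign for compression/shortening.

-82.4 MPa

A_1 = 122.1 mm².
Equal strain + equilibrium ⇒ each member carries load in proportion to AE: A₁E₁ = 5594000 N, A₂E₂ = 158400000 N, ΣAE = 164000000 N.
σ₁ = P·E₁/ΣAE = -295000·45800/164000000 = -82.39 MPa.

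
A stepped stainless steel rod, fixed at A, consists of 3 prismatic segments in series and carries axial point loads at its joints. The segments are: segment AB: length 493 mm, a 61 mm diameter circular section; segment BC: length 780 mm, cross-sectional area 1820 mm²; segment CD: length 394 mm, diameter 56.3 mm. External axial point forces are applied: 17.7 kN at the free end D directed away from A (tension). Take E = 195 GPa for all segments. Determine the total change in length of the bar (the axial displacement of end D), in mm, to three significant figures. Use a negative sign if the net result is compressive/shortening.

Internal axial forces (sectioning from the free end, tension +): N_CD = 17.7 kN, N_BC = 17.7 kN, N_AB = 17.7 kN.
A_AB = 2922 mm².
A_CD = 2489 mm².
δ_AB = 17700·493/(2922·195000) = 0.01531 mm
δ_BC = 17700·780/(1820·195000) = 0.0389 mm
δ_CD = 17700·394/(2489·195000) = 0.01437 mm
δ = Σδ_i = 0.06858 mm.

0.0686 mm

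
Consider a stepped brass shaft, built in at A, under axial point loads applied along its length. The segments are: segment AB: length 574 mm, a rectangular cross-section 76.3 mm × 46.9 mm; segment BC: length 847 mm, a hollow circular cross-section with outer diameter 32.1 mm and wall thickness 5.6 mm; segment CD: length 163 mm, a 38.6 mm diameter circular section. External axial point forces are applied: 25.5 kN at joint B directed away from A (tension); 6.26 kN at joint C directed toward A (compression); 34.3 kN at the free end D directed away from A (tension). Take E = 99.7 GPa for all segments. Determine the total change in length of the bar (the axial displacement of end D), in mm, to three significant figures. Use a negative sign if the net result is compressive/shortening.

Internal axial forces (sectioning from the free end, tension +): N_CD = 34.3 kN, N_BC = 28.04 kN, N_AB = 53.54 kN.
A_AB = 3578 mm².
A_BC = 466.2 mm².
A_CD = 1170 mm².
δ_AB = 53540·574/(3578·99700) = 0.08614 mm
δ_BC = 28040·847/(466.2·99700) = 0.511 mm
δ_CD = 34300·163/(1170·99700) = 0.04792 mm
δ = Σδ_i = 0.645 mm.

0.645 mm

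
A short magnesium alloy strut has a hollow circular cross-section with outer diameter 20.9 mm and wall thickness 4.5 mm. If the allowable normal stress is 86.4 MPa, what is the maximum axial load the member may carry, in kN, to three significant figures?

A = 231.8 mm².
P_max = σ_allow · A = 86.4 · 231.8 = 20030 N = 20.03 kN.

20.0 kN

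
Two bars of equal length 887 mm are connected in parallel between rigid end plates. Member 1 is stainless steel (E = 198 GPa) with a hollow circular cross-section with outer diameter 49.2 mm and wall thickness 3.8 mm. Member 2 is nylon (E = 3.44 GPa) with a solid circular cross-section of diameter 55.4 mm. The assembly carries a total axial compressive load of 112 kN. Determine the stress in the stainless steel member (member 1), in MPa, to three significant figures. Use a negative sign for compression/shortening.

-192 MPa

A_1 = 542 mm².
A_2 = 2411 mm².
Equal strain + equilibrium ⇒ each member carries load in proportion to AE: A₁E₁ = 107300000 N, A₂E₂ = 8292000 N, ΣAE = 115600000 N.
σ₁ = P·E₁/ΣAE = -112000·198000/115600000 = -191.8 MPa.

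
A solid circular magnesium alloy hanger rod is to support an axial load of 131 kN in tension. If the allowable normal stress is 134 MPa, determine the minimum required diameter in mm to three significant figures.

35.3 mm

Required area A ≥ P/σ_allow = 131000/134 = 977.6 mm².
For a solid circular section, d ≥ √(4A/π) = 35.28 mm.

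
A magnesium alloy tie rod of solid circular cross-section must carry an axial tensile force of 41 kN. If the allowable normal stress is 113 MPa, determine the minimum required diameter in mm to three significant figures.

Required area A ≥ P/σ_allow = 41000/113 = 362.8 mm².
For a solid circular section, d ≥ √(4A/π) = 21.49 mm.

21.5 mm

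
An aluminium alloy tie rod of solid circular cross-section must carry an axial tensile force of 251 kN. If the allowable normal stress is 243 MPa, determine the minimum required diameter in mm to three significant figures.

Required area A ≥ P/σ_allow = 251000/243 = 1033 mm².
For a solid circular section, d ≥ √(4A/π) = 36.27 mm.

36.3 mm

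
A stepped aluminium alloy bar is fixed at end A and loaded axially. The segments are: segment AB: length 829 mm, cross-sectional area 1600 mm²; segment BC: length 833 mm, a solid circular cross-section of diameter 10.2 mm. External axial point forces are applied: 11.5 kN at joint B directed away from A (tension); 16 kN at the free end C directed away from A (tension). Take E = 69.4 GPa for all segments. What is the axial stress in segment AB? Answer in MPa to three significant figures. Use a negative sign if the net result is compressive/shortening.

17.2 MPa

Internal axial forces (sectioning from the free end, tension +): N_BC = 16 kN, N_AB = 27.5 kN.
σ_AB = N_AB/A_AB = 27500/1600 = 17.19 MPa.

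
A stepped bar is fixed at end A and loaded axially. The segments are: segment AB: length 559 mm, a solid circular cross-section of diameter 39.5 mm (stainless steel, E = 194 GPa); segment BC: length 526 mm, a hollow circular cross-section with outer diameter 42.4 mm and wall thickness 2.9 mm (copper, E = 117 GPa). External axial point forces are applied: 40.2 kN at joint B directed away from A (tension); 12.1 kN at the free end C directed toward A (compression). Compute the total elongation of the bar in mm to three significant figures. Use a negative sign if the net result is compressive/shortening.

Internal axial forces (sectioning from the free end, tension +): N_BC = -12.1 kN, N_AB = 28.1 kN.
A_AB = 1225 mm².
A_BC = 359.9 mm².
δ_AB = 28100·559/(1225·194000) = 0.06607 mm
δ_BC = -12100·526/(359.9·117000) = -0.1512 mm
δ = Σδ_i = -0.08509 mm.

-0.0851 mm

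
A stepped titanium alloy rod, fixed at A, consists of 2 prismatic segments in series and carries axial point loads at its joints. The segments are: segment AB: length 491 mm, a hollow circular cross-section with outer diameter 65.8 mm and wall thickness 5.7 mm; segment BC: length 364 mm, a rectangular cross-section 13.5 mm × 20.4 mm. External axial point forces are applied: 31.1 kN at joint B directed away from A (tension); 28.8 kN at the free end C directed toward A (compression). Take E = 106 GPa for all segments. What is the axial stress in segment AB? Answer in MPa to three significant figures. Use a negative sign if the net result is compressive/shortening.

Internal axial forces (sectioning from the free end, tension +): N_BC = -28.8 kN, N_AB = 2.3 kN.
A_AB = 1076 mm².
σ_AB = N_AB/A_AB = 2300/1076 = 2.137 MPa.

2.14 MPa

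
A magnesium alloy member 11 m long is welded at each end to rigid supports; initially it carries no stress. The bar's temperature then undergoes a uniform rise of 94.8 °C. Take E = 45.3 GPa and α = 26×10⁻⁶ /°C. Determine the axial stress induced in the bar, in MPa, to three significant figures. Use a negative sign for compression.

-112 MPa

Free thermal expansion αLΔT = 26e-6 · 11000 · 94.8 = 27.11 mm.
The walls impose strain ε = −(27.11)/11000 = -2.4648e-03; σ = Eε = 45300 · -2.4648e-03 = -111.7 MPa.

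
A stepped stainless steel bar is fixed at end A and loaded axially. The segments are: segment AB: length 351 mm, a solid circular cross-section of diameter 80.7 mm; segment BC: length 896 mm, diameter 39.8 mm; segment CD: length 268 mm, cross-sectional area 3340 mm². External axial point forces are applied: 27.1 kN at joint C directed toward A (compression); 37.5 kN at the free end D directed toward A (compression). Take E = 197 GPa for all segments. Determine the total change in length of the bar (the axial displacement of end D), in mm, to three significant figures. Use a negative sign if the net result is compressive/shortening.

-0.274 mm

Internal axial forces (sectioning from the free end, tension +): N_CD = -37.5 kN, N_BC = -64.6 kN, N_AB = -64.6 kN.
A_AB = 5115 mm².
A_BC = 1244 mm².
δ_AB = -64600·351/(5115·197000) = -0.0225 mm
δ_BC = -64600·896/(1244·197000) = -0.2362 mm
δ_CD = -37500·268/(3340·197000) = -0.01527 mm
δ = Σδ_i = -0.2739 mm.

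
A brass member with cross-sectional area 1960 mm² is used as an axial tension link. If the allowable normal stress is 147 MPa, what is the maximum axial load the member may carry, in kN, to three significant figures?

288 kN

P_max = σ_allow · A = 147 · 1960 = 288100 N = 288.1 kN.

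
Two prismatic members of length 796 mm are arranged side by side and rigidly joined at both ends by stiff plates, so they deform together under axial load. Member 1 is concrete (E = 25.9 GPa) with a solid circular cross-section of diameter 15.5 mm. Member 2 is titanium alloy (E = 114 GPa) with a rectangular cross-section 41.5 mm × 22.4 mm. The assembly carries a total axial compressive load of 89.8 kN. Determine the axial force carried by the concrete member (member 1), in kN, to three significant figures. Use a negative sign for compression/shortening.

-3.96 kN

A_1 = 188.7 mm².
A_2 = 929.6 mm².
Equal strain + equilibrium ⇒ each member carries load in proportion to AE: A₁E₁ = 4887000 N, A₂E₂ = 106000000 N, ΣAE = 110900000 N.
F₁ = P·A₁E₁/ΣAE = -89800·4887000/110900000 = -3959 N.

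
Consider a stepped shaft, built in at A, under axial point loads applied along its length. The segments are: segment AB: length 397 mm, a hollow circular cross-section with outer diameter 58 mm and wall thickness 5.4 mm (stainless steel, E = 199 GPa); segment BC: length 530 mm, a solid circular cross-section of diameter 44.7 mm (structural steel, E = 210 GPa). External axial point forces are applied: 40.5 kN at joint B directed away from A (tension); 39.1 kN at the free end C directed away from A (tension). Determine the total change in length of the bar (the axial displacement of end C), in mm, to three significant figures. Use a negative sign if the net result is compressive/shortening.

0.241 mm

Internal axial forces (sectioning from the free end, tension +): N_BC = 39.1 kN, N_AB = 79.6 kN.
A_AB = 892.3 mm².
A_BC = 1569 mm².
δ_AB = 79600·397/(892.3·199000) = 0.178 mm
δ_BC = 39100·530/(1569·210000) = 0.06288 mm
δ = Σδ_i = 0.2408 mm.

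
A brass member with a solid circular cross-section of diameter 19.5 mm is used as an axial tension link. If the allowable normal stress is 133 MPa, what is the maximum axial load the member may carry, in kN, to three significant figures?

A = 298.6 mm².
P_max = σ_allow · A = 133 · 298.6 = 39720 N = 39.72 kN.

39.7 kN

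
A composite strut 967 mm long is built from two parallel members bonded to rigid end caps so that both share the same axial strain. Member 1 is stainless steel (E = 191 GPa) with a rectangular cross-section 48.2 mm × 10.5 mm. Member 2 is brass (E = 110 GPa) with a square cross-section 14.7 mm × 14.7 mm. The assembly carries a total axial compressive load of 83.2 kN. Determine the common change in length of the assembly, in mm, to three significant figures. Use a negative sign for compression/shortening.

-0.668 mm

A_1 = 506.1 mm².
A_2 = 216.1 mm².
Equal strain + equilibrium ⇒ each member carries load in proportion to AE: A₁E₁ = 96670000 N, A₂E₂ = 23770000 N, ΣAE = 120400000 N.
δ = PL/ΣAE = -83200·967/120400000 = -0.668 mm.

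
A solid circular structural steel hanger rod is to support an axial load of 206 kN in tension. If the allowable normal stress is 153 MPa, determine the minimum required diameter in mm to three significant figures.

Required area A ≥ P/σ_allow = 206000/153 = 1346 mm².
For a solid circular section, d ≥ √(4A/π) = 41.4 mm.

41.4 mm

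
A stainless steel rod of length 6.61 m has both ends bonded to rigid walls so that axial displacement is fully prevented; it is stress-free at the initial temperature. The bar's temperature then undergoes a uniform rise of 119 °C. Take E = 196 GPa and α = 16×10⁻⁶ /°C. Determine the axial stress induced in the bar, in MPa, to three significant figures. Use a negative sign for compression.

Free thermal expansion αLΔT = 16e-6 · 6610 · 119 = 12.59 mm.
The walls impose strain ε = −(12.59)/6610 = -1.9040e-03; σ = Eε = 196000 · -1.9040e-03 = -373.2 MPa.

-373 MPa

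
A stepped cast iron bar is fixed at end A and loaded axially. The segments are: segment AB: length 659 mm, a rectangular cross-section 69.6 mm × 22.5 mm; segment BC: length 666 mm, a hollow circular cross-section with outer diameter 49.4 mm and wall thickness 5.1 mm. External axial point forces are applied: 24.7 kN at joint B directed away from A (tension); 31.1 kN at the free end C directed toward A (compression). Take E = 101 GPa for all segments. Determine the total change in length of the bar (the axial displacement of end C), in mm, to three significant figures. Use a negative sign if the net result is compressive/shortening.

Internal axial forces (sectioning from the free end, tension +): N_BC = -31.1 kN, N_AB = -6.4 kN.
A_AB = 1566 mm².
A_BC = 709.8 mm².
δ_AB = -6400·659/(1566·101000) = -0.02667 mm
δ_BC = -31100·666/(709.8·101000) = -0.2889 mm
δ = Σδ_i = -0.3156 mm.

-0.316 mm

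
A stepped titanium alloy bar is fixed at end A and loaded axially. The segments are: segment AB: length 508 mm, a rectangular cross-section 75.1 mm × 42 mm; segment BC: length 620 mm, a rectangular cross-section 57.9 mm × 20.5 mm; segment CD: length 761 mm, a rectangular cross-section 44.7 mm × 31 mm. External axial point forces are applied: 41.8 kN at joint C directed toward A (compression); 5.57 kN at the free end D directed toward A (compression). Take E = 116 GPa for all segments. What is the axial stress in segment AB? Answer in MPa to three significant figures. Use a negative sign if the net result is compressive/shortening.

Internal axial forces (sectioning from the free end, tension +): N_CD = -5.57 kN, N_BC = -47.37 kN, N_AB = -47.37 kN.
A_AB = 3154 mm².
σ_AB = N_AB/A_AB = -47370/3154 = -15.02 MPa.

-15.0 MPa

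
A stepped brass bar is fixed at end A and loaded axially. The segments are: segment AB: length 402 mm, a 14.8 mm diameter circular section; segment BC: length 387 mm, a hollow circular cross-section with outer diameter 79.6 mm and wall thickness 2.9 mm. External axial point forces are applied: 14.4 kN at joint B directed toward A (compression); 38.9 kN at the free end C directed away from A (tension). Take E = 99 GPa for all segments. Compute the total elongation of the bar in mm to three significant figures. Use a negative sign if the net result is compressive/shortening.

Internal axial forces (sectioning from the free end, tension +): N_BC = 38.9 kN, N_AB = 24.5 kN.
A_AB = 172 mm².
A_BC = 698.8 mm².
δ_AB = 24500·402/(172·99000) = 0.5783 mm
δ_BC = 38900·387/(698.8·99000) = 0.2176 mm
δ = Σδ_i = 0.7959 mm.

0.796 mm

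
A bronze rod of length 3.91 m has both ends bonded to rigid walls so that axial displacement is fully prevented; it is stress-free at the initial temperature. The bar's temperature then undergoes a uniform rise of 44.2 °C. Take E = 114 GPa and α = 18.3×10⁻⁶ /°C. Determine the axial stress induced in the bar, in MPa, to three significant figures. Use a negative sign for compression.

Free thermal expansion αLΔT = 18.3e-6 · 3910 · 44.2 = 3.163 mm.
The walls impose strain ε = −(3.163)/3910 = -8.0886e-04; σ = Eε = 114000 · -8.0886e-04 = -92.21 MPa.

-92.2 MPa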